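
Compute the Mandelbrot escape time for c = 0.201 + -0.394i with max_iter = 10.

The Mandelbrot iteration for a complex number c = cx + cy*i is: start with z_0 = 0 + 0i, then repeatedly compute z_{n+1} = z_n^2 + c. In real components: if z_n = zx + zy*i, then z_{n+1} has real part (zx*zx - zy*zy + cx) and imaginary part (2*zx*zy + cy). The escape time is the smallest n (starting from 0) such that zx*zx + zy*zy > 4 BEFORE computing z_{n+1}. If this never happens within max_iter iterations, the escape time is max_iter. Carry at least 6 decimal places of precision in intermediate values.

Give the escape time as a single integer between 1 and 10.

z_0 = 0 + 0i, c = 0.2010 + -0.3940i
Iter 1: z = 0.2010 + -0.3940i, |z|^2 = 0.1956
Iter 2: z = 0.0862 + -0.5524i, |z|^2 = 0.3126
Iter 3: z = -0.0967 + -0.4892i, |z|^2 = 0.2487
Iter 4: z = -0.0290 + -0.2994i, |z|^2 = 0.0905
Iter 5: z = 0.1122 + -0.3767i, |z|^2 = 0.1545
Iter 6: z = 0.0717 + -0.4785i, |z|^2 = 0.2341
Iter 7: z = -0.0228 + -0.4626i, |z|^2 = 0.2146
Iter 8: z = -0.0125 + -0.3729i, |z|^2 = 0.1392
Iter 9: z = 0.0621 + -0.3847i, |z|^2 = 0.1518

Answer: 10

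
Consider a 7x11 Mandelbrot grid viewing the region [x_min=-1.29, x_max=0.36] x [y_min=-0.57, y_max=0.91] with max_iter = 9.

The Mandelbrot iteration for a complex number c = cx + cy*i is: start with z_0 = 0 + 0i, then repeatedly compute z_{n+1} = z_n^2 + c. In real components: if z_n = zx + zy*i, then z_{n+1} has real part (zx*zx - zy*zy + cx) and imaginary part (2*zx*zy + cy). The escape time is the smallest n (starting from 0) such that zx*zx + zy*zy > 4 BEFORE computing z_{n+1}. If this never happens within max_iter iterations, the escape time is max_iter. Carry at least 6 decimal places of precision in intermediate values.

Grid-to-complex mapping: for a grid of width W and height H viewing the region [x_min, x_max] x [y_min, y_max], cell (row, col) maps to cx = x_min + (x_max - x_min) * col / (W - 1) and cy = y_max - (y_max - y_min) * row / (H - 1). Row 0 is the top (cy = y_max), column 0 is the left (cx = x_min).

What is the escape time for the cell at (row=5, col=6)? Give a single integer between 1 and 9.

z_0 = 0 + 0i, c = 0.3600 + 0.1700i
Iter 1: z = 0.3600 + 0.1700i, |z|^2 = 0.1585
Iter 2: z = 0.4607 + 0.2924i, |z|^2 = 0.2977
Iter 3: z = 0.4867 + 0.4394i, |z|^2 = 0.4300
Iter 4: z = 0.4038 + 0.5978i, |z|^2 = 0.5204
Iter 5: z = 0.1658 + 0.6528i, |z|^2 = 0.4536
Iter 6: z = -0.0387 + 0.3864i, |z|^2 = 0.1508
Iter 7: z = 0.2122 + 0.1401i, |z|^2 = 0.0647
Iter 8: z = 0.3854 + 0.2295i, |z|^2 = 0.2012

Answer: 9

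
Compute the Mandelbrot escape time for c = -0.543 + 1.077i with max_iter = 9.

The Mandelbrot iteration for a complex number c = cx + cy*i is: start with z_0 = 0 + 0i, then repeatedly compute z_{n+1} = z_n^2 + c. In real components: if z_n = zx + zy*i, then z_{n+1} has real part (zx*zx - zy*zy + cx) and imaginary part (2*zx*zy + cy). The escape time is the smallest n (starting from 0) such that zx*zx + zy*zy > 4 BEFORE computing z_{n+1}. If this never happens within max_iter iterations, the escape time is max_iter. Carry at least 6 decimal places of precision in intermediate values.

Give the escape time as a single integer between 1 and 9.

Answer: 4

Derivation:
z_0 = 0 + 0i, c = -0.5430 + 1.0770i
Iter 1: z = -0.5430 + 1.0770i, |z|^2 = 1.4548
Iter 2: z = -1.4081 + -0.0926i, |z|^2 = 1.9913
Iter 3: z = 1.4311 + 1.3378i, |z|^2 = 3.8379
Iter 4: z = -0.2847 + 4.9062i, |z|^2 = 24.1518
Escaped at iteration 4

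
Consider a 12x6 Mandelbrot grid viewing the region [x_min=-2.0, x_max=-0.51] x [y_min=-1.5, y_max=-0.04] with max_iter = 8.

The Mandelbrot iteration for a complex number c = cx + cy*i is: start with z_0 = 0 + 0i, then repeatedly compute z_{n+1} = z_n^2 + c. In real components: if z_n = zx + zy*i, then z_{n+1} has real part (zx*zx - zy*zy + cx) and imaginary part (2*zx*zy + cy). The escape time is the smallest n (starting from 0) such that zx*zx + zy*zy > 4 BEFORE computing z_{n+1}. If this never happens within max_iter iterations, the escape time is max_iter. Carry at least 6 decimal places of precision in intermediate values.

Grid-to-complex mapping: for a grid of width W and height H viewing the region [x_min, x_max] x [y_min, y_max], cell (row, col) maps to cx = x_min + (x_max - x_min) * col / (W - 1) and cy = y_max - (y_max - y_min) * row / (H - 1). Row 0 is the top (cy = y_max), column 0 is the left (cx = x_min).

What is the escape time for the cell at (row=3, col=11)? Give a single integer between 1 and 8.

Answer: 4

Derivation:
z_0 = 0 + 0i, c = -0.5100 + -0.9160i
Iter 1: z = -0.5100 + -0.9160i, |z|^2 = 1.0992
Iter 2: z = -1.0890 + 0.0183i, |z|^2 = 1.1862
Iter 3: z = 0.6755 + -0.9559i, |z|^2 = 1.3700
Iter 4: z = -0.9675 + -2.2074i, |z|^2 = 5.8086
Escaped at iteration 4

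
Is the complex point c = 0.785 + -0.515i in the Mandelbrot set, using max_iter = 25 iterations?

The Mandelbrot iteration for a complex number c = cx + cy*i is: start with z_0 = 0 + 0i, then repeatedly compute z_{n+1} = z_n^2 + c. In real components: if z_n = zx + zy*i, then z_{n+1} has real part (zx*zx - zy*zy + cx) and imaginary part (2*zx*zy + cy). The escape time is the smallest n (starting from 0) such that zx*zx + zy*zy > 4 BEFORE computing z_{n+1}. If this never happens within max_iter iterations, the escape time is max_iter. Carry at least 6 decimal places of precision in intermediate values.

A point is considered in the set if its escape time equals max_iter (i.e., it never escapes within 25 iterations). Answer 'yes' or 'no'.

z_0 = 0 + 0i, c = 0.7850 + -0.5150i
Iter 1: z = 0.7850 + -0.5150i, |z|^2 = 0.8815
Iter 2: z = 1.1360 + -1.3236i, |z|^2 = 3.0423
Iter 3: z = 0.3237 + -3.5221i, |z|^2 = 12.5100
Escaped at iteration 3

Answer: no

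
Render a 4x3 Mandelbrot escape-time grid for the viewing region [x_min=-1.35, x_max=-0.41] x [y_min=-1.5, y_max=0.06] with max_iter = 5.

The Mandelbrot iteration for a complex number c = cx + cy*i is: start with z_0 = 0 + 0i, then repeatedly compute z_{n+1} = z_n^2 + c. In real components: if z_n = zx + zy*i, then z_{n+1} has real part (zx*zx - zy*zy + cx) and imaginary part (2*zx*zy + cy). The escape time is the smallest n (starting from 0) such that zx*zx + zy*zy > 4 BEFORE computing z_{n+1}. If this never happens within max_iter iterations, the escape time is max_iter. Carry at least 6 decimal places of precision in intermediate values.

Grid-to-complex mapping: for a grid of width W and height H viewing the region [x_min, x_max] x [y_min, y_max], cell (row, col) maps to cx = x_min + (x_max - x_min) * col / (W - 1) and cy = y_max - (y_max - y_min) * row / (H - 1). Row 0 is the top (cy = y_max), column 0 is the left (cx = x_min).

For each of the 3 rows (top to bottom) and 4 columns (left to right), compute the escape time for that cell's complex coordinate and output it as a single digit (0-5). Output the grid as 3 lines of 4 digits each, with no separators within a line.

(row=0, col=0): c = -1.3500 + 0.0600i → escape time 5
(row=0, col=1): c = -1.0367 + 0.0600i → escape time 5
(row=0, col=2): c = -0.7233 + 0.0600i → escape time 5
(row=0, col=3): c = -0.4100 + 0.0600i → escape time 5
(row=1, col=0): c = -1.3500 + -0.7200i → escape time 3
(row=1, col=1): c = -1.0367 + -0.7200i → escape time 3
(row=1, col=2): c = -0.7233 + -0.7200i → escape time 4
(row=1, col=3): c = -0.4100 + -0.7200i → escape time 5
(row=2, col=0): c = -1.3500 + -1.5000i → escape time 1
(row=2, col=1): c = -1.0367 + -1.5000i → escape time 2
(row=2, col=2): c = -0.7233 + -1.5000i → escape time 2
(row=2, col=3): c = -0.4100 + -1.5000i → escape time 2

Answer: 5555
3345
1222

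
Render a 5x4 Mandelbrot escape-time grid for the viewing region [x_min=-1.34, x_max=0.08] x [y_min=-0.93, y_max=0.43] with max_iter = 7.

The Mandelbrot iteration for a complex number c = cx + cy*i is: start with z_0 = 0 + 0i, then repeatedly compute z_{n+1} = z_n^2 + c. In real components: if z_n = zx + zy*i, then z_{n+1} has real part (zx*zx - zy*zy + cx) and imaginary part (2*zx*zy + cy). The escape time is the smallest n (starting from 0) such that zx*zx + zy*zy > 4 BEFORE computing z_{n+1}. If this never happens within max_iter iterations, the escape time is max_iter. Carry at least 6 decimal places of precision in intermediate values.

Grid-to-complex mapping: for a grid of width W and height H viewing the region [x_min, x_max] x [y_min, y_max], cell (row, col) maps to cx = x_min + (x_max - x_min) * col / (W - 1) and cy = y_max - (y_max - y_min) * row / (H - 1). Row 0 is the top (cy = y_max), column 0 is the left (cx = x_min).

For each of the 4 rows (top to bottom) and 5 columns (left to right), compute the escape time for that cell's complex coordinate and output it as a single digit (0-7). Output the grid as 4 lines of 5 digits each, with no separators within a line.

(row=0, col=0): c = -1.3400 + 0.4300i → escape time 5
(row=0, col=1): c = -0.9850 + 0.4300i → escape time 6
(row=0, col=2): c = -0.6300 + 0.4300i → escape time 7
(row=0, col=3): c = -0.2750 + 0.4300i → escape time 7
(row=0, col=4): c = 0.0800 + 0.4300i → escape time 7
(row=1, col=0): c = -1.3400 + -0.0233i → escape time 7
(row=1, col=1): c = -0.9850 + -0.0233i → escape time 7
(row=1, col=2): c = -0.6300 + -0.0233i → escape time 7
(row=1, col=3): c = -0.2750 + -0.0233i → escape time 7
(row=1, col=4): c = 0.0800 + -0.0233i → escape time 7
(row=2, col=0): c = -1.3400 + -0.4767i → escape time 4
(row=2, col=1): c = -0.9850 + -0.4767i → escape time 5
(row=2, col=2): c = -0.6300 + -0.4767i → escape time 7
(row=2, col=3): c = -0.2750 + -0.4767i → escape time 7
(row=2, col=4): c = 0.0800 + -0.4767i → escape time 7
(row=3, col=0): c = -1.3400 + -0.9300i → escape time 3
(row=3, col=1): c = -0.9850 + -0.9300i → escape time 3
(row=3, col=2): c = -0.6300 + -0.9300i → escape time 4
(row=3, col=3): c = -0.2750 + -0.9300i → escape time 6
(row=3, col=4): c = 0.0800 + -0.9300i → escape time 5

Answer: 56777
77777
45777
33465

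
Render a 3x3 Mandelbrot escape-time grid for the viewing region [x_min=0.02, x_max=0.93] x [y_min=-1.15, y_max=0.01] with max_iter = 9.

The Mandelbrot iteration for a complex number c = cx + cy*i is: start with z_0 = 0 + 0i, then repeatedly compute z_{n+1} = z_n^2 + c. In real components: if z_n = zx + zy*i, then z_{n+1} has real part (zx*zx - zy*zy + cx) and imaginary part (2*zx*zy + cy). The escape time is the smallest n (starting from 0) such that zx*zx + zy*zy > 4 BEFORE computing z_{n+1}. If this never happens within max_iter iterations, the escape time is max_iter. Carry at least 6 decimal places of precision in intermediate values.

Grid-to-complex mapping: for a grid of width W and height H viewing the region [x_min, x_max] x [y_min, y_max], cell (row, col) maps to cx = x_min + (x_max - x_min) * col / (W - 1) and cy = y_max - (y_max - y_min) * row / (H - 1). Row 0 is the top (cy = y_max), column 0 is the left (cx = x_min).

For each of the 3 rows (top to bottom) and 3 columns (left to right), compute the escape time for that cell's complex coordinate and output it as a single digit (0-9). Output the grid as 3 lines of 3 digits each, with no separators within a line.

Answer: 953
952
422

Derivation:
(row=0, col=0): c = 0.0200 + 0.0100i → escape time 9
(row=0, col=1): c = 0.4750 + 0.0100i → escape time 5
(row=0, col=2): c = 0.9300 + 0.0100i → escape time 3
(row=1, col=0): c = 0.0200 + -0.5700i → escape time 9
(row=1, col=1): c = 0.4750 + -0.5700i → escape time 5
(row=1, col=2): c = 0.9300 + -0.5700i → escape time 2
(row=2, col=0): c = 0.0200 + -1.1500i → escape time 4
(row=2, col=1): c = 0.4750 + -1.1500i → escape time 2
(row=2, col=2): c = 0.9300 + -1.1500i → escape time 2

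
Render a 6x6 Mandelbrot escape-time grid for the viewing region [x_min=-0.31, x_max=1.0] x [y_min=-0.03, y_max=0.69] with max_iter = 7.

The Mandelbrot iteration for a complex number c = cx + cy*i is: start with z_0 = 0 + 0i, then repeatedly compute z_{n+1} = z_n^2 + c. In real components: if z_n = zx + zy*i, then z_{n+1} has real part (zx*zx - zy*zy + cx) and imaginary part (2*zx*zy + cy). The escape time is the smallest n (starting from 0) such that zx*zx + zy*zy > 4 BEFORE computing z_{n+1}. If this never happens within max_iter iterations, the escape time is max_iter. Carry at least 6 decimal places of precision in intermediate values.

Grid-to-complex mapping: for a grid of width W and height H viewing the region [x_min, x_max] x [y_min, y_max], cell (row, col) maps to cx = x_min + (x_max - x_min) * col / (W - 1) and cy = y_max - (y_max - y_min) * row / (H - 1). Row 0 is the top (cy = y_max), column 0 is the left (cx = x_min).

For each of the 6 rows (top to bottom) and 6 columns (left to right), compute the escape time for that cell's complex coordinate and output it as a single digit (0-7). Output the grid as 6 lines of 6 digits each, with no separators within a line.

(row=0, col=0): c = -0.3100 + 0.6900i → escape time 7
(row=0, col=1): c = -0.0480 + 0.6900i → escape time 7
(row=0, col=2): c = 0.2140 + 0.6900i → escape time 7
(row=0, col=3): c = 0.4760 + 0.6900i → escape time 4
(row=0, col=4): c = 0.7380 + 0.6900i → escape time 3
(row=0, col=5): c = 1.0000 + 0.6900i → escape time 2
(row=1, col=0): c = -0.3100 + 0.5460i → escape time 7
(row=1, col=1): c = -0.0480 + 0.5460i → escape time 7
(row=1, col=2): c = 0.2140 + 0.5460i → escape time 7
(row=1, col=3): c = 0.4760 + 0.5460i → escape time 5
(row=1, col=4): c = 0.7380 + 0.5460i → escape time 3
(row=1, col=5): c = 1.0000 + 0.5460i → escape time 2
(row=2, col=0): c = -0.3100 + 0.4020i → escape time 7
(row=2, col=1): c = -0.0480 + 0.4020i → escape time 7
(row=2, col=2): c = 0.2140 + 0.4020i → escape time 7
(row=2, col=3): c = 0.4760 + 0.4020i → escape time 6
(row=2, col=4): c = 0.7380 + 0.4020i → escape time 3
(row=2, col=5): c = 1.0000 + 0.4020i → escape time 2
(row=3, col=0): c = -0.3100 + 0.2580i → escape time 7
(row=3, col=1): c = -0.0480 + 0.2580i → escape time 7
(row=3, col=2): c = 0.2140 + 0.2580i → escape time 7
(row=3, col=3): c = 0.4760 + 0.2580i → escape time 6
(row=3, col=4): c = 0.7380 + 0.2580i → escape time 3
(row=3, col=5): c = 1.0000 + 0.2580i → escape time 2
(row=4, col=0): c = -0.3100 + 0.1140i → escape time 7
(row=4, col=1): c = -0.0480 + 0.1140i → escape time 7
(row=4, col=2): c = 0.2140 + 0.1140i → escape time 7
(row=4, col=3): c = 0.4760 + 0.1140i → escape time 5
(row=4, col=4): c = 0.7380 + 0.1140i → escape time 3
(row=4, col=5): c = 1.0000 + 0.1140i → escape time 2
(row=5, col=0): c = -0.3100 + -0.0300i → escape time 7
(row=5, col=1): c = -0.0480 + -0.0300i → escape time 7
(row=5, col=2): c = 0.2140 + -0.0300i → escape time 7
(row=5, col=3): c = 0.4760 + -0.0300i → escape time 5
(row=5, col=4): c = 0.7380 + -0.0300i → escape time 3
(row=5, col=5): c = 1.0000 + -0.0300i → escape time 2

Answer: 777432
777532
777632
777632
777532
777532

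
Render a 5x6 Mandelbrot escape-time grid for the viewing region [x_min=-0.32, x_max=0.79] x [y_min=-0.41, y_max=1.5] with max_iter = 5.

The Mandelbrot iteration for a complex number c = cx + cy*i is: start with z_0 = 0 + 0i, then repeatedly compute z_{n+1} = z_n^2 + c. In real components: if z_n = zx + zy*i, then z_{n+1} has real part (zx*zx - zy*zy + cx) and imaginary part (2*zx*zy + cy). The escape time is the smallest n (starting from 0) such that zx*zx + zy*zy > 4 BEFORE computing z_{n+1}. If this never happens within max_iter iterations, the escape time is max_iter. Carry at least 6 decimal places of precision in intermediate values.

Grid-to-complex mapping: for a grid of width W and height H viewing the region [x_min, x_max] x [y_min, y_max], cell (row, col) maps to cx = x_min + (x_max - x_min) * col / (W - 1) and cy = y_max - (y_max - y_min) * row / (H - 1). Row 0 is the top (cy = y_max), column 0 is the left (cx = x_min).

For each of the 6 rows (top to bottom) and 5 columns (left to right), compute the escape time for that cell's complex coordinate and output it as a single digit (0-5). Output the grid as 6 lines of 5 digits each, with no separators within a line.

Answer: 22222
44322
55532
55553
55553
55553

Derivation:
(row=0, col=0): c = -0.3200 + 1.5000i → escape time 2
(row=0, col=1): c = -0.0425 + 1.5000i → escape time 2
(row=0, col=2): c = 0.2350 + 1.5000i → escape time 2
(row=0, col=3): c = 0.5125 + 1.5000i → escape time 2
(row=0, col=4): c = 0.7900 + 1.5000i → escape time 2
(row=1, col=0): c = -0.3200 + 1.1180i → escape time 4
(row=1, col=1): c = -0.0425 + 1.1180i → escape time 4
(row=1, col=2): c = 0.2350 + 1.1180i → escape time 3
(row=1, col=3): c = 0.5125 + 1.1180i → escape time 2
(row=1, col=4): c = 0.7900 + 1.1180i → escape time 2
(row=2, col=0): c = -0.3200 + 0.7360i → escape time 5
(row=2, col=1): c = -0.0425 + 0.7360i → escape time 5
(row=2, col=2): c = 0.2350 + 0.7360i → escape time 5
(row=2, col=3): c = 0.5125 + 0.7360i → escape time 3
(row=2, col=4): c = 0.7900 + 0.7360i → escape time 2
(row=3, col=0): c = -0.3200 + 0.3540i → escape time 5
(row=3, col=1): c = -0.0425 + 0.3540i → escape time 5
(row=3, col=2): c = 0.2350 + 0.3540i → escape time 5
(row=3, col=3): c = 0.5125 + 0.3540i → escape time 5
(row=3, col=4): c = 0.7900 + 0.3540i → escape time 3
(row=4, col=0): c = -0.3200 + -0.0280i → escape time 5
(row=4, col=1): c = -0.0425 + -0.0280i → escape time 5
(row=4, col=2): c = 0.2350 + -0.0280i → escape time 5
(row=4, col=3): c = 0.5125 + -0.0280i → escape time 5
(row=4, col=4): c = 0.7900 + -0.0280i → escape time 3
(row=5, col=0): c = -0.3200 + -0.4100i → escape time 5
(row=5, col=1): c = -0.0425 + -0.4100i → escape time 5
(row=5, col=2): c = 0.2350 + -0.4100i → escape time 5
(row=5, col=3): c = 0.5125 + -0.4100i → escape time 5
(row=5, col=4): c = 0.7900 + -0.4100i → escape time 3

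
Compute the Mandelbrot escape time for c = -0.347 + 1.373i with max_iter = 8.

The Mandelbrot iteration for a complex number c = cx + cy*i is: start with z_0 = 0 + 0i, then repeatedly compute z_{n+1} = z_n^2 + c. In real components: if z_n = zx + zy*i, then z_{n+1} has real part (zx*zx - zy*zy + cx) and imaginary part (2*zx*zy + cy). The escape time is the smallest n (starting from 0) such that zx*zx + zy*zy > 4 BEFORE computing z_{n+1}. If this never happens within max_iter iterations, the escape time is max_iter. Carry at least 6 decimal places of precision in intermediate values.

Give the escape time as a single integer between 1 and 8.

Answer: 2

Derivation:
z_0 = 0 + 0i, c = -0.3470 + 1.3730i
Iter 1: z = -0.3470 + 1.3730i, |z|^2 = 2.0055
Iter 2: z = -2.1117 + 0.4201i, |z|^2 = 4.6359
Escaped at iteration 2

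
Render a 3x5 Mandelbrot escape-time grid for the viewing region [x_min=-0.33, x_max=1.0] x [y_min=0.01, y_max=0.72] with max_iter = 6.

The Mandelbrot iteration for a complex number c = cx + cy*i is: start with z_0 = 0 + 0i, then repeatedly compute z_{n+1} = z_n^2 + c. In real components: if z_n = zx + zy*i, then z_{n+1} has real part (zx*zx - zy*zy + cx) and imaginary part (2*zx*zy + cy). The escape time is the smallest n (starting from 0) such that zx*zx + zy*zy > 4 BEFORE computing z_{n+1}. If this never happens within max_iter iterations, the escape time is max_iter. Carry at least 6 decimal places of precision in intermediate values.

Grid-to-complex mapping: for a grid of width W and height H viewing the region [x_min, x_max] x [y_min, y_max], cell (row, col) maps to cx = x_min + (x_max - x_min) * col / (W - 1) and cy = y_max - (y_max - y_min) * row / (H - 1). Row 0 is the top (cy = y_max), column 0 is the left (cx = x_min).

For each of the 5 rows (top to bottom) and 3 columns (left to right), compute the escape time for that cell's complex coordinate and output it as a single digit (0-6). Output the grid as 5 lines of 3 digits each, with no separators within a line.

(row=0, col=0): c = -0.3300 + 0.7200i → escape time 6
(row=0, col=1): c = 0.3350 + 0.7200i → escape time 6
(row=0, col=2): c = 1.0000 + 0.7200i → escape time 2
(row=1, col=0): c = -0.3300 + 0.5425i → escape time 6
(row=1, col=1): c = 0.3350 + 0.5425i → escape time 6
(row=1, col=2): c = 1.0000 + 0.5425i → escape time 2
(row=2, col=0): c = -0.3300 + 0.3650i → escape time 6
(row=2, col=1): c = 0.3350 + 0.3650i → escape time 6
(row=2, col=2): c = 1.0000 + 0.3650i → escape time 2
(row=3, col=0): c = -0.3300 + 0.1875i → escape time 6
(row=3, col=1): c = 0.3350 + 0.1875i → escape time 6
(row=3, col=2): c = 1.0000 + 0.1875i → escape time 2
(row=4, col=0): c = -0.3300 + 0.0100i → escape time 6
(row=4, col=1): c = 0.3350 + 0.0100i → escape time 6
(row=4, col=2): c = 1.0000 + 0.0100i → escape time 2

Answer: 662
662
662
662
662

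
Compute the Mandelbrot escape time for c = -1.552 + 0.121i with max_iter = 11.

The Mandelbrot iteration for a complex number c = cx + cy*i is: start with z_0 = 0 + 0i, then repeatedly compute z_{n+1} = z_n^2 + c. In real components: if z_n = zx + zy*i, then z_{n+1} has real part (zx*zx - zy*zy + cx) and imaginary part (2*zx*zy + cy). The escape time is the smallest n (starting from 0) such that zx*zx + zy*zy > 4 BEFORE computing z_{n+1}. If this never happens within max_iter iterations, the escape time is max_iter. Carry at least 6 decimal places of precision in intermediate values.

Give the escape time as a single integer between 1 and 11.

Answer: 6

Derivation:
z_0 = 0 + 0i, c = -1.5520 + 0.1210i
Iter 1: z = -1.5520 + 0.1210i, |z|^2 = 2.4233
Iter 2: z = 0.8421 + -0.2546i, |z|^2 = 0.7739
Iter 3: z = -0.9077 + -0.3078i, |z|^2 = 0.9187
Iter 4: z = -0.8227 + 0.6797i, |z|^2 = 1.1389
Iter 5: z = -1.3372 + -0.9974i, |z|^2 = 2.7829
Iter 6: z = -0.7589 + 2.7884i, |z|^2 = 8.3513
Escaped at iteration 6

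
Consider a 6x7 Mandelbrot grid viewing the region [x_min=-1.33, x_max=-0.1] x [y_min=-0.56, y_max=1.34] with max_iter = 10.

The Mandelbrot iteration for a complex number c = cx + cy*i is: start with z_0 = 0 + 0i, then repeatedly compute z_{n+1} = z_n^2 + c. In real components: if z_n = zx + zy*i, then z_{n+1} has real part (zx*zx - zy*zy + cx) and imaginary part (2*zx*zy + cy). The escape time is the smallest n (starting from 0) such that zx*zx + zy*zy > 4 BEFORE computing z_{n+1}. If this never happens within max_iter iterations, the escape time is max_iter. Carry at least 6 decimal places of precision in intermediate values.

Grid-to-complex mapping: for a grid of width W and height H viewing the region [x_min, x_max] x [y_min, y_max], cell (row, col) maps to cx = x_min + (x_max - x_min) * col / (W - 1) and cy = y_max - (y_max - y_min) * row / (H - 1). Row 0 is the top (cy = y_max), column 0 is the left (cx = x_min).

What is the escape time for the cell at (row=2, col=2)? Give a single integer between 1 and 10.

Answer: 4

Derivation:
z_0 = 0 + 0i, c = -0.8380 + 0.7067i
Iter 1: z = -0.8380 + 0.7067i, |z|^2 = 1.2016
Iter 2: z = -0.6351 + -0.4777i, |z|^2 = 0.6316
Iter 3: z = -0.6628 + 1.3135i, |z|^2 = 2.1646
Iter 4: z = -2.1239 + -1.0345i, |z|^2 = 5.5812
Escaped at iteration 4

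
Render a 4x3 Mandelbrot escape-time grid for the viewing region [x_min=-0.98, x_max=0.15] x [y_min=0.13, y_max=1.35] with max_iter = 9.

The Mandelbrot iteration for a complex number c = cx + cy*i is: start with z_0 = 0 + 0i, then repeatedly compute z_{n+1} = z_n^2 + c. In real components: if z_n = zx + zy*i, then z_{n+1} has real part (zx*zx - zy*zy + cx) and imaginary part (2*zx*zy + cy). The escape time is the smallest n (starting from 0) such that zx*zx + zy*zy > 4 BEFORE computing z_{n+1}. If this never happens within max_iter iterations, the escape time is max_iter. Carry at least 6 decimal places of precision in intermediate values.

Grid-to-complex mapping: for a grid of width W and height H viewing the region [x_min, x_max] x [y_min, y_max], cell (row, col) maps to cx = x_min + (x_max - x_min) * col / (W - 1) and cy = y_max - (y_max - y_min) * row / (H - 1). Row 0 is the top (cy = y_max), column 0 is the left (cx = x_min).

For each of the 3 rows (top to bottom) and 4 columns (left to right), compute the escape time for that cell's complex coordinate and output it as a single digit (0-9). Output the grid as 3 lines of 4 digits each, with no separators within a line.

Answer: 2222
4596
9999

Derivation:
(row=0, col=0): c = -0.9800 + 1.3500i → escape time 2
(row=0, col=1): c = -0.6033 + 1.3500i → escape time 2
(row=0, col=2): c = -0.2267 + 1.3500i → escape time 2
(row=0, col=3): c = 0.1500 + 1.3500i → escape time 2
(row=1, col=0): c = -0.9800 + 0.7400i → escape time 4
(row=1, col=1): c = -0.6033 + 0.7400i → escape time 5
(row=1, col=2): c = -0.2267 + 0.7400i → escape time 9
(row=1, col=3): c = 0.1500 + 0.7400i → escape time 6
(row=2, col=0): c = -0.9800 + 0.1300i → escape time 9
(row=2, col=1): c = -0.6033 + 0.1300i → escape time 9
(row=2, col=2): c = -0.2267 + 0.1300i → escape time 9
(row=2, col=3): c = 0.1500 + 0.1300i → escape time 9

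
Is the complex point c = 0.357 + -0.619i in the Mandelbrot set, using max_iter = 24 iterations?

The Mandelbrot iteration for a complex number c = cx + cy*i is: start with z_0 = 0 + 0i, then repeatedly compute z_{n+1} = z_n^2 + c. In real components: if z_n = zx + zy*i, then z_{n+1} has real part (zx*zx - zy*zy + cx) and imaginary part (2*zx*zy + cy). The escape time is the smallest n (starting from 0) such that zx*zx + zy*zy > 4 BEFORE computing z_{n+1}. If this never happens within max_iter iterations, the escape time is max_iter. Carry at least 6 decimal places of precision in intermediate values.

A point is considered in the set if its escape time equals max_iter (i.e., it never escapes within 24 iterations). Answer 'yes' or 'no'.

Answer: yes

Derivation:
z_0 = 0 + 0i, c = 0.3570 + -0.6190i
Iter 1: z = 0.3570 + -0.6190i, |z|^2 = 0.5106
Iter 2: z = 0.1013 + -1.0610i, |z|^2 = 1.1359
Iter 3: z = -0.7584 + -0.8339i, |z|^2 = 1.2706
Iter 4: z = 0.2367 + 0.6459i, |z|^2 = 0.4732
Iter 5: z = -0.0041 + -0.3132i, |z|^2 = 0.0981
Iter 6: z = 0.2589 + -0.6164i, |z|^2 = 0.4470
Iter 7: z = 0.0441 + -0.9382i, |z|^2 = 0.8822
Iter 8: z = -0.5213 + -0.7017i, |z|^2 = 0.7641
Iter 9: z = 0.1364 + 0.1125i, |z|^2 = 0.0313
Iter 10: z = 0.3629 + -0.5883i, |z|^2 = 0.4778
Iter 11: z = 0.1426 + -1.0460i, |z|^2 = 1.1145
Iter 12: z = -0.7168 + -0.9173i, |z|^2 = 1.3554
Iter 13: z = 0.0293 + 0.6962i, |z|^2 = 0.4855
Iter 14: z = -0.1268 + -0.5782i, |z|^2 = 0.3504
Iter 15: z = 0.0388 + -0.4724i, |z|^2 = 0.2247
Iter 16: z = 0.1353 + -0.6556i, |z|^2 = 0.4482
Iter 17: z = -0.0545 + -0.7965i, |z|^2 = 0.6373
Iter 18: z = -0.2744 + -0.5321i, |z|^2 = 0.3585
Iter 19: z = 0.1491 + -0.3270i, |z|^2 = 0.1292
Iter 20: z = 0.2723 + -0.7165i, |z|^2 = 0.5876
Iter 21: z = -0.0822 + -1.0092i, |z|^2 = 1.0253
Iter 22: z = -0.6548 + -0.4530i, |z|^2 = 0.6340
Iter 23: z = 0.5806 + -0.0257i, |z|^2 = 0.3377
Did not escape in 24 iterations → in set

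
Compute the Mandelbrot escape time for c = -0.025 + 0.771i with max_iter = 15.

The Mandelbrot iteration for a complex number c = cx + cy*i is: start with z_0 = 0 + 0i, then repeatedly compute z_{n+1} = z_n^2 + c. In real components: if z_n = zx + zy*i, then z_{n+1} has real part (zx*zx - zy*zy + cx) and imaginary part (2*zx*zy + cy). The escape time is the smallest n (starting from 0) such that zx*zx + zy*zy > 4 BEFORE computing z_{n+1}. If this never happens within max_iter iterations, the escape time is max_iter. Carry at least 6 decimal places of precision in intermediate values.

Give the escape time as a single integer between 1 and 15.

z_0 = 0 + 0i, c = -0.0250 + 0.7710i
Iter 1: z = -0.0250 + 0.7710i, |z|^2 = 0.5951
Iter 2: z = -0.6188 + 0.7325i, |z|^2 = 0.9194
Iter 3: z = -0.1785 + -0.1355i, |z|^2 = 0.0502
Iter 4: z = -0.0115 + 0.8194i, |z|^2 = 0.6715
Iter 5: z = -0.6963 + 0.7522i, |z|^2 = 1.0506
Iter 6: z = -0.1060 + -0.2764i, |z|^2 = 0.0877
Iter 7: z = -0.0902 + 0.8296i, |z|^2 = 0.6964
Iter 8: z = -0.7051 + 0.6214i, |z|^2 = 0.8833
Iter 9: z = 0.0861 + -0.1053i, |z|^2 = 0.0185
Iter 10: z = -0.0287 + 0.7529i, |z|^2 = 0.5676
Iter 11: z = -0.5910 + 0.7278i, |z|^2 = 0.8790
Iter 12: z = -0.2055 + -0.0893i, |z|^2 = 0.0502
Iter 13: z = 0.0092 + 0.8077i, |z|^2 = 0.6525
Iter 14: z = -0.6773 + 0.7859i, |z|^2 = 1.0764

Answer: 15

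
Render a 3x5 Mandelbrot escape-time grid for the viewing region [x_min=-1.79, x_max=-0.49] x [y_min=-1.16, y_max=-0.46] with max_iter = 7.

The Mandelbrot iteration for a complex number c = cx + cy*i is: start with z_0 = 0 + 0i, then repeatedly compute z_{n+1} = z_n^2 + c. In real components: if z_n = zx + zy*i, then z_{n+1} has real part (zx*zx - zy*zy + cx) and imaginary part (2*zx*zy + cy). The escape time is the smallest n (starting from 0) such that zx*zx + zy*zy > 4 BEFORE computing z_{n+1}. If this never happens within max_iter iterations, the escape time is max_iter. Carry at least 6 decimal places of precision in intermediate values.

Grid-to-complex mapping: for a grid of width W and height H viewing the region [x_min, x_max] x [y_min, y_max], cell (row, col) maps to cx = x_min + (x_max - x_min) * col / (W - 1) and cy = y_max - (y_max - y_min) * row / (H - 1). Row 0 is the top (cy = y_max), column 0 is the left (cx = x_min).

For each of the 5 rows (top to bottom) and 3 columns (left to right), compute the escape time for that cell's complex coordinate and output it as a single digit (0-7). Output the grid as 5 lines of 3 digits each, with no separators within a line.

(row=0, col=0): c = -1.7900 + -0.4600i → escape time 3
(row=0, col=1): c = -1.1400 + -0.4600i → escape time 5
(row=0, col=2): c = -0.4900 + -0.4600i → escape time 7
(row=1, col=0): c = -1.7900 + -0.6350i → escape time 3
(row=1, col=1): c = -1.1400 + -0.6350i → escape time 3
(row=1, col=2): c = -0.4900 + -0.6350i → escape time 7
(row=2, col=0): c = -1.7900 + -0.8100i → escape time 2
(row=2, col=1): c = -1.1400 + -0.8100i → escape time 3
(row=2, col=2): c = -0.4900 + -0.8100i → escape time 5
(row=3, col=0): c = -1.7900 + -0.9850i → escape time 1
(row=3, col=1): c = -1.1400 + -0.9850i → escape time 3
(row=3, col=2): c = -0.4900 + -0.9850i → escape time 4
(row=4, col=0): c = -1.7900 + -1.1600i → escape time 1
(row=4, col=1): c = -1.1400 + -1.1600i → escape time 3
(row=4, col=2): c = -0.4900 + -1.1600i → escape time 3

Answer: 357
337
235
134
133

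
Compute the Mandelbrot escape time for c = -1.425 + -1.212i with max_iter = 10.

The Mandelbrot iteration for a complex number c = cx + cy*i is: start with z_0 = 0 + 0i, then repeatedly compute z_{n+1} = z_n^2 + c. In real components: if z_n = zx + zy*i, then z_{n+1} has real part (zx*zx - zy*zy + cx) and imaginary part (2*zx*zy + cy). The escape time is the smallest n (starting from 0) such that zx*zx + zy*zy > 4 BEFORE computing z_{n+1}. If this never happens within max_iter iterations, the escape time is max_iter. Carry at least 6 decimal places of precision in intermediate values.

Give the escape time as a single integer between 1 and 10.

z_0 = 0 + 0i, c = -1.4250 + -1.2120i
Iter 1: z = -1.4250 + -1.2120i, |z|^2 = 3.4996
Iter 2: z = -0.8633 + 2.2422i, |z|^2 = 5.7728
Escaped at iteration 2

Answer: 2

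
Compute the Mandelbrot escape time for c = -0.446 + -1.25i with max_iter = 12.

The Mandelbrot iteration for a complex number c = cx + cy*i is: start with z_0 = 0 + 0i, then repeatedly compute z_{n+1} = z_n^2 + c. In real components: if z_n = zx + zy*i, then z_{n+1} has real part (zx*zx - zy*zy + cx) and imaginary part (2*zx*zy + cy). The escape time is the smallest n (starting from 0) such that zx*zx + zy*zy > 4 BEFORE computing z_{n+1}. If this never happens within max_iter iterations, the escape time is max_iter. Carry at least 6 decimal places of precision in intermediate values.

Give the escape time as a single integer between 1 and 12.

z_0 = 0 + 0i, c = -0.4460 + -1.2500i
Iter 1: z = -0.4460 + -1.2500i, |z|^2 = 1.7614
Iter 2: z = -1.8096 + -0.1350i, |z|^2 = 3.2928
Iter 3: z = 2.8104 + -0.7614i, |z|^2 = 8.4779
Escaped at iteration 3

Answer: 3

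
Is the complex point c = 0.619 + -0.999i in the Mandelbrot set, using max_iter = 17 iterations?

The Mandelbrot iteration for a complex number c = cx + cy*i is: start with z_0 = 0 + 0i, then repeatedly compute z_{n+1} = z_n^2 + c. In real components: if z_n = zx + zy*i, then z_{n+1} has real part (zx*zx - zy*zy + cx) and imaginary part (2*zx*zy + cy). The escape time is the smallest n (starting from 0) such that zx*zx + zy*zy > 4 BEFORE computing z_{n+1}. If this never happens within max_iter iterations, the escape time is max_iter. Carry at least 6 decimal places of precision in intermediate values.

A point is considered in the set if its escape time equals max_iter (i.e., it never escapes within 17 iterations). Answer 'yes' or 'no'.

z_0 = 0 + 0i, c = 0.6190 + -0.9990i
Iter 1: z = 0.6190 + -0.9990i, |z|^2 = 1.3812
Iter 2: z = 0.0042 + -2.2358i, |z|^2 = 4.9986
Escaped at iteration 2

Answer: no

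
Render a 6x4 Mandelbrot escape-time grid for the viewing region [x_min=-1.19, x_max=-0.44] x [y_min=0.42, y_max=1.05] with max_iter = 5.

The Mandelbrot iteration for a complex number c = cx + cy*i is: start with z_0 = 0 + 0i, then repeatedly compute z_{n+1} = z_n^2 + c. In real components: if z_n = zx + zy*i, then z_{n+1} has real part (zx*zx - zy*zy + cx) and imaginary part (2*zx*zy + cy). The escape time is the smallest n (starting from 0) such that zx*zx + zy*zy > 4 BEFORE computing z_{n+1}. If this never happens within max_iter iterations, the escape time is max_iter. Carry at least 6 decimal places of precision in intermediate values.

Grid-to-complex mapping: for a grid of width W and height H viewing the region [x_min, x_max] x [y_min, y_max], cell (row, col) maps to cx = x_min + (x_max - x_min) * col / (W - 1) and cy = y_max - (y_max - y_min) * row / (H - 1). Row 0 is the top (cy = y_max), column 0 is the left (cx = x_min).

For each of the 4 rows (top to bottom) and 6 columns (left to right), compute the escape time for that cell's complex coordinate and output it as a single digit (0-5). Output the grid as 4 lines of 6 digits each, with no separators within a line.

(row=0, col=0): c = -1.1900 + 1.0500i → escape time 3
(row=0, col=1): c = -1.0400 + 1.0500i → escape time 3
(row=0, col=2): c = -0.8900 + 1.0500i → escape time 3
(row=0, col=3): c = -0.7400 + 1.0500i → escape time 3
(row=0, col=4): c = -0.5900 + 1.0500i → escape time 4
(row=0, col=5): c = -0.4400 + 1.0500i → escape time 4
(row=1, col=0): c = -1.1900 + 0.8400i → escape time 3
(row=1, col=1): c = -1.0400 + 0.8400i → escape time 3
(row=1, col=2): c = -0.8900 + 0.8400i → escape time 3
(row=1, col=3): c = -0.7400 + 0.8400i → escape time 4
(row=1, col=4): c = -0.5900 + 0.8400i → escape time 4
(row=1, col=5): c = -0.4400 + 0.8400i → escape time 5
(row=2, col=0): c = -1.1900 + 0.6300i → escape time 3
(row=2, col=1): c = -1.0400 + 0.6300i → escape time 4
(row=2, col=2): c = -0.8900 + 0.6300i → escape time 5
(row=2, col=3): c = -0.7400 + 0.6300i → escape time 5
(row=2, col=4): c = -0.5900 + 0.6300i → escape time 5
(row=2, col=5): c = -0.4400 + 0.6300i → escape time 5
(row=3, col=0): c = -1.1900 + 0.4200i → escape time 5
(row=3, col=1): c = -1.0400 + 0.4200i → escape time 5
(row=3, col=2): c = -0.8900 + 0.4200i → escape time 5
(row=3, col=3): c = -0.7400 + 0.4200i → escape time 5
(row=3, col=4): c = -0.5900 + 0.4200i → escape time 5
(row=3, col=5): c = -0.4400 + 0.4200i → escape time 5

Answer: 333344
333445
345555
555555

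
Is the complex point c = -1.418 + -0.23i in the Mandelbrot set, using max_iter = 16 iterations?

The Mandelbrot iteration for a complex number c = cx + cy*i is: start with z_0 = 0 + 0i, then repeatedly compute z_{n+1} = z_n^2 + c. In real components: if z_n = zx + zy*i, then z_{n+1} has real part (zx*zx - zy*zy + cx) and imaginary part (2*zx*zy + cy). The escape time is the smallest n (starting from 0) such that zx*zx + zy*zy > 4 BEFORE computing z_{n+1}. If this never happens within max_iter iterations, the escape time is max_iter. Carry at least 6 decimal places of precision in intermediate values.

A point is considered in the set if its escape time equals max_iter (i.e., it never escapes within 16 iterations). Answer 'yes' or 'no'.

Answer: no

Derivation:
z_0 = 0 + 0i, c = -1.4180 + -0.2300i
Iter 1: z = -1.4180 + -0.2300i, |z|^2 = 2.0636
Iter 2: z = 0.5398 + 0.4223i, |z|^2 = 0.4697
Iter 3: z = -1.3049 + 0.2259i, |z|^2 = 1.7538
Iter 4: z = 0.2338 + -0.8196i, |z|^2 = 0.7264
Iter 5: z = -2.0351 + -0.6132i, |z|^2 = 4.5176
Escaped at iteration 5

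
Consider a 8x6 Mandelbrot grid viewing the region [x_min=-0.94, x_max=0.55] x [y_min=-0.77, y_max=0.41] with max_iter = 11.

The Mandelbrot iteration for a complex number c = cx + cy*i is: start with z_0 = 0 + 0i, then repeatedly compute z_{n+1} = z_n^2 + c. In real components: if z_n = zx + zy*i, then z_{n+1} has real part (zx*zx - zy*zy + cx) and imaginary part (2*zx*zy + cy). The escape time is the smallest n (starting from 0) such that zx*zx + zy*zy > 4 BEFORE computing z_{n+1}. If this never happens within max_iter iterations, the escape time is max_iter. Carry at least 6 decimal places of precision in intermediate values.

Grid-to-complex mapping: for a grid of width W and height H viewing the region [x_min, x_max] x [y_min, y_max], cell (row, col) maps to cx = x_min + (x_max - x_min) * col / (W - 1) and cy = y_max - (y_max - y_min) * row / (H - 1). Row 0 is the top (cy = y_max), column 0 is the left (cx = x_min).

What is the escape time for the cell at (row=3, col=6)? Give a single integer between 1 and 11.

Answer: 11

Derivation:
z_0 = 0 + 0i, c = 0.3371 + -0.2980i
Iter 1: z = 0.3371 + -0.2980i, |z|^2 = 0.2025
Iter 2: z = 0.3620 + -0.4989i, |z|^2 = 0.3800
Iter 3: z = 0.2193 + -0.6592i, |z|^2 = 0.4827
Iter 4: z = -0.0494 + -0.5871i, |z|^2 = 0.3471
Iter 5: z = -0.0051 + -0.2400i, |z|^2 = 0.0576
Iter 6: z = 0.2796 + -0.2956i, |z|^2 = 0.1655
Iter 7: z = 0.3279 + -0.4633i, |z|^2 = 0.3221
Iter 8: z = 0.2301 + -0.6018i, |z|^2 = 0.4151
Iter 9: z = 0.0279 + -0.5749i, |z|^2 = 0.3313
Iter 10: z = 0.0074 + -0.3301i, |z|^2 = 0.1090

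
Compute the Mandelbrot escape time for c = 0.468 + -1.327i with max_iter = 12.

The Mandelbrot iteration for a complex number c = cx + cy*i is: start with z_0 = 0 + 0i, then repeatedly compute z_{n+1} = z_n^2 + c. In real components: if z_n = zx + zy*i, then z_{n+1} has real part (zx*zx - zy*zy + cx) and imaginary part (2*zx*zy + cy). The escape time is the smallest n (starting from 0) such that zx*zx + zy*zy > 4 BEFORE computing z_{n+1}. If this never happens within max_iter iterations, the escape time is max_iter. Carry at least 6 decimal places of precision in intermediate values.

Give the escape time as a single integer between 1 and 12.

z_0 = 0 + 0i, c = 0.4680 + -1.3270i
Iter 1: z = 0.4680 + -1.3270i, |z|^2 = 1.9800
Iter 2: z = -1.0739 + -2.5691i, |z|^2 = 7.7534
Escaped at iteration 2

Answer: 2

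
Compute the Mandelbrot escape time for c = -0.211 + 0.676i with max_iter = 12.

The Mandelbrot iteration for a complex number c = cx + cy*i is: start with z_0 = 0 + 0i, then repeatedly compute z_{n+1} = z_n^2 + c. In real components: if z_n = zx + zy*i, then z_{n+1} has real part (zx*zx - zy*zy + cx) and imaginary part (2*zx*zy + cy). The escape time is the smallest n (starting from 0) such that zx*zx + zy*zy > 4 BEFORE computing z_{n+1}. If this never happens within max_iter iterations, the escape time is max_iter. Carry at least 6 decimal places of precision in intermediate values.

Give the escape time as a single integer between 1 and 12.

z_0 = 0 + 0i, c = -0.2110 + 0.6760i
Iter 1: z = -0.2110 + 0.6760i, |z|^2 = 0.5015
Iter 2: z = -0.6235 + 0.3907i, |z|^2 = 0.5414
Iter 3: z = 0.0250 + 0.1888i, |z|^2 = 0.0363
Iter 4: z = -0.2460 + 0.6855i, |z|^2 = 0.5304
Iter 5: z = -0.6203 + 0.3387i, |z|^2 = 0.4995
Iter 6: z = 0.0591 + 0.2558i, |z|^2 = 0.0689
Iter 7: z = -0.2729 + 0.7062i, |z|^2 = 0.5732
Iter 8: z = -0.6352 + 0.2905i, |z|^2 = 0.4879
Iter 9: z = 0.1081 + 0.3069i, |z|^2 = 0.1059
Iter 10: z = -0.2935 + 0.7424i, |z|^2 = 0.6373
Iter 11: z = -0.6760 + 0.2402i, |z|^2 = 0.5147

Answer: 12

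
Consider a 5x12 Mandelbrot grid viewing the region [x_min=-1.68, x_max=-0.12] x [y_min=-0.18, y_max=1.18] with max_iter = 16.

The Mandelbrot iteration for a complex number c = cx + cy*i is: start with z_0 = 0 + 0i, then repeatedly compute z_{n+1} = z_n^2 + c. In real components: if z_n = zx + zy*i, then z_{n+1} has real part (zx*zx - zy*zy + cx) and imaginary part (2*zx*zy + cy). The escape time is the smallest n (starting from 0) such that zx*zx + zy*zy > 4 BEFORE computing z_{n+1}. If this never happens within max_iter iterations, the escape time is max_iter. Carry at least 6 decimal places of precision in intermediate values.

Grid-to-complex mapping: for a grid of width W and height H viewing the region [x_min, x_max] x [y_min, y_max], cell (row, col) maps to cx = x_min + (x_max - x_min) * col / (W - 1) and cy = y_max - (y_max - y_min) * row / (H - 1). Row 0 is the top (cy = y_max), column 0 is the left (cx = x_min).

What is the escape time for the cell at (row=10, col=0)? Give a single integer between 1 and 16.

z_0 = 0 + 0i, c = -1.6800 + -0.0564i
Iter 1: z = -1.6800 + -0.0564i, |z|^2 = 2.8256
Iter 2: z = 1.1392 + 0.1330i, |z|^2 = 1.3155
Iter 3: z = -0.3999 + 0.2467i, |z|^2 = 0.2208
Iter 4: z = -1.5810 + -0.2537i, |z|^2 = 2.5638
Iter 5: z = 0.7551 + 0.7457i, |z|^2 = 1.1263
Iter 6: z = -1.6659 + 1.0699i, |z|^2 = 3.9197
Iter 7: z = -0.0495 + -3.6209i, |z|^2 = 13.1131
Escaped at iteration 7

Answer: 7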